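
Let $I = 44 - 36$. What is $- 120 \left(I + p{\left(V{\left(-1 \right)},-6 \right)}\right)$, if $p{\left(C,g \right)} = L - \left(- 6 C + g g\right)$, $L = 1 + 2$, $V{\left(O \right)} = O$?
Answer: $3720$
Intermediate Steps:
$L = 3$
$p{\left(C,g \right)} = 3 - g^{2} + 6 C$ ($p{\left(C,g \right)} = 3 - \left(- 6 C + g g\right) = 3 - \left(- 6 C + g^{2}\right) = 3 - \left(g^{2} - 6 C\right) = 3 + \left(- g^{2} + 6 C\right) = 3 - g^{2} + 6 C$)
$I = 8$ ($I = 44 - 36 = 8$)
$- 120 \left(I + p{\left(V{\left(-1 \right)},-6 \right)}\right) = - 120 \left(8 + \left(3 - \left(-6\right)^{2} + 6 \left(-1\right)\right)\right) = - 120 \left(8 - 39\right) = \left(-120\right) \left(-31\right) = 3720$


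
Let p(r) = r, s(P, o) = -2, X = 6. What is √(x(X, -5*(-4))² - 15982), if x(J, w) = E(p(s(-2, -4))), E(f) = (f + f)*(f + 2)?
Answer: I*√15982 ≈ 126.42*I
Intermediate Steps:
E(f) = 2*f*(2 + f) (E(f) = (2*f)*(2 + f) = 2*f*(2 + f))
x(J, w) = 0 (x(J, w) = 2*(-2)*(2 - 2) = 2*(-2)*0 = 0)
√(x(X, -5*(-4))² - 15982) = √(0² - 15982) = √(0 - 15982) = √(-15982) = I*√15982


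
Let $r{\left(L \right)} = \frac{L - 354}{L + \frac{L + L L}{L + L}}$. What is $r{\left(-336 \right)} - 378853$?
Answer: $- \frac{381503591}{1007} \approx -3.7885 \cdot 10^{5}$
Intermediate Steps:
$r{\left(L \right)} = \frac{-354 + L}{L + \frac{L + L^{2}}{2 L}}$
$r{\left(-336 \right)} - 378853 = \frac{2 \left(-354 - 336\right)}{1 + 3 \left(-336\right)} - 378853 = 2 \frac{1}{1 - 1008} \left(-690\right) - 378853 = 2 \frac{1}{-1007} \left(-690\right) - 378853 = 2 \left(- \frac{1}{1007}\right) \left(-690\right) - 378853 = \frac{1380}{1007} - 378853 = - \frac{381503591}{1007}$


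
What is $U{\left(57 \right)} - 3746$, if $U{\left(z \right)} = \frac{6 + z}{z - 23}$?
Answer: $- \frac{127301}{34} \approx -3744.1$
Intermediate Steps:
$U{\left(z \right)} = \frac{6 + z}{-23 + z}$
$U{\left(57 \right)} - 3746 = \frac{6 + 57}{-23 + 57} - 3746 = \frac{1}{34} \cdot 63 - 3746 = \frac{63}{34} - 3746 = - \frac{127301}{34}$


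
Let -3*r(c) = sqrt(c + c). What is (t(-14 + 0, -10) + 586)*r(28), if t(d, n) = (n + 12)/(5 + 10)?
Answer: -17584*sqrt(14)/45 ≈ -1462.1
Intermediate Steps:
r(c) = -sqrt(2)*sqrt(c)/3 (r(c) = -sqrt(c + c)/3 = -sqrt(2)*sqrt(c)/3)
t(d, n) = 4/5 + n/15 (t(d, n) = (12 + n)/15 = (12 + n)*(1/15) = 4/5 + n/15)
(t(-14 + 0, -10) + 586)*r(28) = ((4/5 + (1/15)*(-10)) + 586)*(-sqrt(2)*sqrt(28)/3) = ((4/5 - 2/3) + 586)*(-sqrt(2)*2*sqrt(7)/3) = (2/15 + 586)*(-2*sqrt(14)/3) = 8792*(-2*sqrt(14)/3)/15 = -17584*sqrt(14)/45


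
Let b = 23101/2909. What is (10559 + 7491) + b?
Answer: 52530551/2909 ≈ 18058.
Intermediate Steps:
b = 23101/2909 (b = 23101*(1/2909) = 23101/2909 ≈ 7.9412)
(10559 + 7491) + b = (10559 + 7491) + 23101/2909 = 18050 + 23101/2909 = 52530551/2909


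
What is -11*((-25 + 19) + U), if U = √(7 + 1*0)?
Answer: 66 - 11*√7 ≈ 36.897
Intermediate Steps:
U = √7 (U = √(7 + 0) = √7 ≈ 2.6458)
-11*((-25 + 19) + U) = -11*((-25 + 19) + √7) = -11*(-6 + √7) = 66 - 11*√7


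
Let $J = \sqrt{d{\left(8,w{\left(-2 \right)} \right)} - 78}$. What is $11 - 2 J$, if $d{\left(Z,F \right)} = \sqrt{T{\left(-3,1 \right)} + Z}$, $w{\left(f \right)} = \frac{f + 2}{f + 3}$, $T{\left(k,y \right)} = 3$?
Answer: $11 - 2 \sqrt{-78 + \sqrt{11}} \approx 11.0 - 17.284 i$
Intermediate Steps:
$w{\left(f \right)} = \frac{2 + f}{3 + f}$
$d{\left(Z,F \right)} = \sqrt{3 + Z}$
$J = \sqrt{-78 + \sqrt{11}}$ ($J = \sqrt{\sqrt{3 + 8} - 78} = \sqrt{\sqrt{11} - 78} = \sqrt{-78 + \sqrt{11}} \approx 8.642 i$)
$11 - 2 J = 11 - 2 \sqrt{-78 + \sqrt{11}}$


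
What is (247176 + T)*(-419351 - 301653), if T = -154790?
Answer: -66610675544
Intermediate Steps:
(247176 + T)*(-419351 - 301653) = (247176 - 154790)*(-419351 - 301653) = 92386*(-721004) = -66610675544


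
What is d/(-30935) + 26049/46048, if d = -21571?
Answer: 1799127223/1424494880 ≈ 1.2630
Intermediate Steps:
d/(-30935) + 26049/46048 = -21571/(-30935) + 26049/46048 = -21571*(-1/30935) + 26049*(1/46048) = 21571/30935 + 26049/46048 = 1799127223/1424494880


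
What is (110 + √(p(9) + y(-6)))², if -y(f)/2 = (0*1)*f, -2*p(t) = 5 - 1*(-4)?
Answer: 24191/2 + 330*I*√2 ≈ 12096.0 + 466.69*I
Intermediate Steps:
p(t) = -9/2 (p(t) = -(5 - 1*(-4))/2 = -(5 + 4)/2 = -½*9 = -9/2)
y(f) = 0 (y(f) = -2*0*1*f = -0*f = -2*0 = 0)
(110 + √(p(9) + y(-6)))² = (110 + √(-9/2 + 0))² = (110 + √(-9/2))² = (110 + 3*I*√2/2)²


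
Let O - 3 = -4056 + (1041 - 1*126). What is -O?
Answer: 3138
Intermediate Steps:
O = -3138 (O = 3 + (-4056 + (1041 - 1*126)) = 3 + (-4056 + (1041 - 126)) = 3 + (-4056 + 915) = 3 - 3141 = -3138)
-O = -1*(-3138) = 3138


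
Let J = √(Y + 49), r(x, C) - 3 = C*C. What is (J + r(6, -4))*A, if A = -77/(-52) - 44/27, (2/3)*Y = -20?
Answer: -3971/1404 - 209*√19/1404 ≈ -3.4772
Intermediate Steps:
r(x, C) = 3 + C² (r(x, C) = 3 + C*C = 3 + C²)
Y = -30 (Y = (3/2)*(-20) = -30)
J = √19 (J = √(-30 + 49) = √19 ≈ 4.3589)
A = -209/1404 (A = -77*(-1/52) - 44*1/27 = 77/52 - 44/27 = -209/1404 ≈ -0.14886)
(J + r(6, -4))*A = (√19 + (3 + (-4)²))*(-209/1404) = (√19 + (3 + 16))*(-209/1404) = (√19 + 19)*(-209/1404) = (19 + √19)*(-209/1404) = -3971/1404 - 209*√19/1404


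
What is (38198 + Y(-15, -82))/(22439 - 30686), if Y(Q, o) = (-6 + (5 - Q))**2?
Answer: -12798/2749 ≈ -4.6555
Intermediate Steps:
Y(Q, o) = (-1 - Q)**2
(38198 + Y(-15, -82))/(22439 - 30686) = (38198 + (1 - 15)**2)/(22439 - 30686) = (38198 + (-14)**2)/(-8247) = (38198 + 196)*(-1/8247) = 38394*(-1/8247) = -12798/2749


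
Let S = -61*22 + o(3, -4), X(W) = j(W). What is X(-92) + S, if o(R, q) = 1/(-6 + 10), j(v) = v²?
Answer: 28489/4 ≈ 7122.3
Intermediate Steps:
X(W) = W²
o(R, q) = ¼ (o(R, q) = 1/4 = ¼)
S = -5367/4 (S = -61*22 + ¼ = -1342 + ¼ = -5367/4 ≈ -1341.8)
X(-92) + S = (-92)² - 5367/4 = 8464 - 5367/4 = 28489/4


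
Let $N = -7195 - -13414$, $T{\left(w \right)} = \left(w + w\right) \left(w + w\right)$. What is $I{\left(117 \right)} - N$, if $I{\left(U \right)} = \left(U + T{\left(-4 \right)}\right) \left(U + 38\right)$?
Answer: $21836$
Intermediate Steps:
$T{\left(w \right)} = 4 w^{2}$ ($T{\left(w \right)} = 2 w 2 w = 4 w^{2}$)
$N = 6219$ ($N = -7195 + 13414 = 6219$)
$I{\left(U \right)} = \left(38 + U\right) \left(64 + U\right)$ ($I{\left(U \right)} = \left(U + 4 \left(-4\right)^{2}\right) \left(U + 38\right) = \left(U + 4 \cdot 16\right) \left(38 + U\right) = \left(U + 64\right) \left(38 + U\right) = \left(64 + U\right) \left(38 + U\right) = \left(38 + U\right) \left(64 + U\right)$)
$I{\left(117 \right)} - N = \left(2432 + 117^{2} + 102 \cdot 117\right) - 6219 = \left(2432 + 13689 + 11934\right) - 6219 = 28055 - 6219 = 21836$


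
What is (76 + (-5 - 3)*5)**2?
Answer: 1296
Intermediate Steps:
(76 + (-5 - 3)*5)**2 = (76 - 8*5)**2 = (76 - 40)**2 = 36**2 = 1296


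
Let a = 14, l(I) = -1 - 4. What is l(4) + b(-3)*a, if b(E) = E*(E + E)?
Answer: 247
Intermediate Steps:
b(E) = 2*E² (b(E) = E*(2*E) = 2*E²)
l(I) = -5
l(4) + b(-3)*a = -5 + (2*(-3)²)*14 = -5 + (2*9)*14 = -5 + 18*14 = -5 + 252 = 247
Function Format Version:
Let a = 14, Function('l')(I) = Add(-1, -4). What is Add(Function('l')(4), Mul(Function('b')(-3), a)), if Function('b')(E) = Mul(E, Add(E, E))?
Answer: 247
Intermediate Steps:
Function('b')(E) = Mul(2, Pow(E, 2)) (Function('b')(E) = Mul(E, Mul(2, E)) = Mul(2, Pow(E, 2)))
Function('l')(I) = -5
Add(Function('l')(4), Mul(Function('b')(-3), a)) = Add(-5, Mul(Mul(2, Pow(-3, 2)), 14)) = Add(-5, Mul(Mul(2, 9), 14)) = Add(-5, Mul(18, 14)) = Add(-5, 252) = 247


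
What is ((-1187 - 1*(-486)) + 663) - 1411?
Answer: -1449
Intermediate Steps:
((-1187 - 1*(-486)) + 663) - 1411 = ((-1187 + 486) + 663) - 1411 = (-701 + 663) - 1411 = -38 - 1411 = -1449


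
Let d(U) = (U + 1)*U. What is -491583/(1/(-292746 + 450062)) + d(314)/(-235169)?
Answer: -18186529162916442/235169 ≈ -7.7334e+10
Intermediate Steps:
d(U) = U*(1 + U) (d(U) = (1 + U)*U = U*(1 + U))
-491583/(1/(-292746 + 450062)) + d(314)/(-235169) = -491583/(1/(-292746 + 450062)) + (314*(1 + 314))/(-235169) = -491583/(1/157316) + (314*315)*(-1/235169) = -491583/1/157316 + 98910*(-1/235169) = -491583*157316 - 98910/235169 = -77333871228 - 98910/235169 = -18186529162916442/235169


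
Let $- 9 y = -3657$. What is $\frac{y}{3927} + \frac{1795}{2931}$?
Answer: $\frac{8239928}{11510037} \approx 0.71589$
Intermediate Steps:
$y = \frac{1219}{3}$ ($y = \left(- \frac{1}{9}\right) \left(-3657\right) = \frac{1219}{3} \approx 406.33$)
$\frac{y}{3927} + \frac{1795}{2931} = \frac{1219}{3 \cdot 3927} + \frac{1795}{2931} = \frac{1219}{3} \cdot \frac{1}{3927} + 1795 \cdot \frac{1}{2931} = \frac{1219}{11781} + \frac{1795}{2931} = \frac{8239928}{11510037}$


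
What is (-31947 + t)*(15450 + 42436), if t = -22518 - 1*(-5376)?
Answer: -2841565854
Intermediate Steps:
t = -17142 (t = -22518 + 5376 = -17142)
(-31947 + t)*(15450 + 42436) = (-31947 - 17142)*(15450 + 42436) = -49089*57886 = -2841565854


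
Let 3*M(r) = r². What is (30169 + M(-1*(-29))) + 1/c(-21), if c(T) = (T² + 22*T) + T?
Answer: 1278871/42 ≈ 30449.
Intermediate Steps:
c(T) = T² + 23*T
M(r) = r²/3
(30169 + M(-1*(-29))) + 1/c(-21) = (30169 + (-1*(-29))²/3) + 1/(-21*(23 - 21)) = (30169 + (⅓)*29²) + 1/(-21*2) = (30169 + (⅓)*841) + 1/(-42) = (30169 + 841/3) - 1/42 = 91348/3 - 1/42 = 1278871/42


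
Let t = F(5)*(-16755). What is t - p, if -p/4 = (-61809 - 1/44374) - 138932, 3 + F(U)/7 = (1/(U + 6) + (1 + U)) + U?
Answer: -38869544475/22187 ≈ -1.7519e+6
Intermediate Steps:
F(U) = -14 + 7/(6 + U) + 14*U (F(U) = -21 + 7*((1/(U + 6) + (1 + U)) + U) = -21 + 7*((1/(6 + U) + (1 + U)) + U) = -21 + 7*((1 + U + 1/(6 + U)) + U) = -21 + 7*(1 + 1/(6 + U) + 2*U) = -21 + (7 + 7/(6 + U) + 14*U) = -14 + 7/(6 + U) + 14*U)
t = -10438365/11 (t = (7*(-11 + 2*5² + 10*5)/(6 + 5))*(-16755) = (7*(-11 + 2*25 + 50)/11)*(-16755) = (7*(1/11)*(-11 + 50 + 50))*(-16755) = (7*(1/11)*89)*(-16755) = (623/11)*(-16755) = -10438365/11 ≈ -9.4894e+5)
p = 17815362270/22187 (p = -4*((-61809 - 1/44374) - 138932) = -4*(-2742712567/44374 - 138932) = -4*(-8907681135/44374) = 17815362270/22187 ≈ 8.0296e+5)
t - p = -10438365/11 - 1*17815362270/22187 = -10438365/11 - 17815362270/22187 = -38869544475/22187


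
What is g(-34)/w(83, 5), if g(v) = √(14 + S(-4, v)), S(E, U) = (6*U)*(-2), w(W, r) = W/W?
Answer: √422 ≈ 20.543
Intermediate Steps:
w(W, r) = 1
S(E, U) = -12*U
g(v) = √(14 - 12*v)
g(-34)/w(83, 5) = √(14 - 12*(-34))/1 = 1*√(14 + 408) = 1*√422 = √422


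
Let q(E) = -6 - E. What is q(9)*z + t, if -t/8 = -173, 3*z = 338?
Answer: -306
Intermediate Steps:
z = 338/3 (z = (⅓)*338 = 338/3 ≈ 112.67)
t = 1384 (t = -8*(-173) = 1384)
q(9)*z + t = (-6 - 1*9)*(338/3) + 1384 = (-6 - 9)*(338/3) + 1384 = -15*338/3 + 1384 = -1690 + 1384 = -306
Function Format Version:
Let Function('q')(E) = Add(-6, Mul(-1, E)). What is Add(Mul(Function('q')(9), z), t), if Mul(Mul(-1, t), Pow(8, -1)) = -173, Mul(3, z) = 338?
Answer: -306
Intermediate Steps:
z = Rational(338, 3) (z = Mul(Rational(1, 3), 338) = Rational(338, 3) ≈ 112.67)
t = 1384 (t = Mul(-8, -173) = 1384)
Add(Mul(Function('q')(9), z), t) = Add(Mul(Add(-6, Mul(-1, 9)), Rational(338, 3)), 1384) = Add(Mul(Add(-6, -9), Rational(338, 3)), 1384) = Add(Mul(-15, Rational(338, 3)), 1384) = Add(-1690, 1384) = -306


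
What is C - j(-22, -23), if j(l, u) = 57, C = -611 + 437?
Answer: -231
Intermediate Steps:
C = -174
C - j(-22, -23) = -174 - 1*57 = -174 - 57 = -231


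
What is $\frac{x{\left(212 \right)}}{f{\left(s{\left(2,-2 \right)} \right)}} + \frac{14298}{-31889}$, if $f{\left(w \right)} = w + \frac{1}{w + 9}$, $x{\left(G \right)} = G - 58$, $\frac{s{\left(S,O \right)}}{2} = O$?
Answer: $- \frac{24826192}{605891} \approx -40.975$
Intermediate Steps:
$s{\left(S,O \right)} = 2 O$
$x{\left(G \right)} = -58 + G$ ($x{\left(G \right)} = G - 58 = -58 + G$)
$f{\left(w \right)} = w + \frac{1}{9 + w}$
$\frac{x{\left(212 \right)}}{f{\left(s{\left(2,-2 \right)} \right)}} + \frac{14298}{-31889} = \frac{-58 + 212}{\frac{1}{9 + 2 \left(-2\right)} \left(1 + \left(2 \left(-2\right)\right)^{2} + 9 \cdot 2 \left(-2\right)\right)} + \frac{14298}{-31889} = \frac{154}{\frac{1}{9 - 4} \left(1 + \left(-4\right)^{2} + 9 \left(-4\right)\right)} + 14298 \left(- \frac{1}{31889}\right) = \frac{154}{\frac{1}{5} \left(1 + 16 - 36\right)} - \frac{14298}{31889} = \frac{154}{\frac{1}{5} \left(-19\right)} - \frac{14298}{31889} = \frac{154}{- \frac{19}{5}} - \frac{14298}{31889} = 154 \left(- \frac{5}{19}\right) - \frac{14298}{31889} = - \frac{770}{19} - \frac{14298}{31889} = - \frac{24826192}{605891}$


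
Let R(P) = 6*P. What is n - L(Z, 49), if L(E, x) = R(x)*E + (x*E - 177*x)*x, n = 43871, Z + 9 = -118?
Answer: 811113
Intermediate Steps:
Z = -127 (Z = -9 - 118 = -127)
L(E, x) = x*(-177*x + E*x) + 6*E*x (L(E, x) = (6*x)*E + (x*E - 177*x)*x = 6*E*x + (E*x - 177*x)*x = 6*E*x + (-177*x + E*x)*x = 6*E*x + x*(-177*x + E*x) = x*(-177*x + E*x) + 6*E*x)
n - L(Z, 49) = 43871 - 49*(-177*49 + 6*(-127) - 127*49) = 43871 - 49*(-8673 - 762 - 6223) = 43871 - 49*(-15658) = 43871 - 1*(-767242) = 43871 + 767242 = 811113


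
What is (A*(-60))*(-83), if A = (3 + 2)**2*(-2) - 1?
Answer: -253980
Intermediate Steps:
A = -51 (A = 5**2*(-2) - 1 = 25*(-2) - 1 = -50 - 1 = -51)
(A*(-60))*(-83) = -51*(-60)*(-83) = 3060*(-83) = -253980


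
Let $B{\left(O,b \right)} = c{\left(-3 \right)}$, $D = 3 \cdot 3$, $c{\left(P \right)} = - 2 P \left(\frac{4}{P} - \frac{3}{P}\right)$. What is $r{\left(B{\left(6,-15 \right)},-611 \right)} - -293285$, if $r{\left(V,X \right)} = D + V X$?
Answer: $294516$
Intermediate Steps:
$c{\left(P \right)} = -2$ ($c{\left(P \right)} = \frac{\left(-2\right) P}{P} = -2$)
$D = 9$
$B{\left(O,b \right)} = -2$
$r{\left(V,X \right)} = 9 + V X$
$r{\left(B{\left(6,-15 \right)},-611 \right)} - -293285 = \left(9 - -1222\right) - -293285 = \left(9 + 1222\right) + 293285 = 1231 + 293285 = 294516$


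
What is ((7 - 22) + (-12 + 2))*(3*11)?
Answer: -825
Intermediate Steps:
((7 - 22) + (-12 + 2))*(3*11) = (-15 - 10)*33 = -25*33 = -825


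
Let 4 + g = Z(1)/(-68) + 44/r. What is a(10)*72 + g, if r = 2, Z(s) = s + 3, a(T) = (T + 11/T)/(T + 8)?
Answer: 5299/85 ≈ 62.341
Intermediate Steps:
a(T) = (T + 11/T)/(8 + T)
Z(s) = 3 + s
g = 305/17 (g = -4 + ((3 + 1)/(-68) + 44/2) = -4 + (4*(-1/68) + 44*(½)) = -4 + (-1/17 + 22) = -4 + 373/17 = 305/17 ≈ 17.941)
a(10)*72 + g = ((11 + 10²)/(10*(8 + 10)))*72 + 305/17 = ((⅒)*(11 + 100)/18)*72 + 305/17 = ((⅒)*(1/18)*111)*72 + 305/17 = (37/60)*72 + 305/17 = 222/5 + 305/17 = 5299/85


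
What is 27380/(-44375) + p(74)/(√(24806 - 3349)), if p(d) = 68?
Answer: -5476/8875 + 68*√21457/21457 ≈ -0.15279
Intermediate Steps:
27380/(-44375) + p(74)/(√(24806 - 3349)) = 27380/(-44375) + 68/(√(24806 - 3349)) = 27380*(-1/44375) + 68/(√21457) = -5476/8875 + 68*(√21457/21457) = -5476/8875 + 68*√21457/21457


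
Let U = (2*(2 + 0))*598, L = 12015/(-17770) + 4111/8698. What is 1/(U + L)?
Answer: 7728173/18484217116 ≈ 0.00041810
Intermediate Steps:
L = -1572700/7728173 (L = 12015*(-1/17770) + 4111*(1/8698) = -2403/3554 + 4111/8698 = -1572700/7728173 ≈ -0.20350)
U = 2392 (U = (2*2)*598 = 4*598 = 2392)
1/(U + L) = 1/(2392 - 1572700/7728173) = 1/(18484217116/7728173) = 7728173/18484217116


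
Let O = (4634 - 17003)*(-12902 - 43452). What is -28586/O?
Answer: -14293/348521313 ≈ -4.1010e-5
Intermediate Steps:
O = 697042626 (O = -12369*(-56354) = 697042626)
-28586/O = -28586/697042626 = -28586*1/697042626 = -14293/348521313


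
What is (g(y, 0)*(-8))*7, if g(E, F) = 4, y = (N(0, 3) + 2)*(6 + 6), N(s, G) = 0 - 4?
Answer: -224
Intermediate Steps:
N(s, G) = -4
y = -24 (y = (-4 + 2)*(6 + 6) = -2*12 = -24)
(g(y, 0)*(-8))*7 = (4*(-8))*7 = -32*7 = -224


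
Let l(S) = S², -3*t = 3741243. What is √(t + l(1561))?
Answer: 2*√297410 ≈ 1090.7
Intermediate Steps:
t = -1247081 (t = -⅓*3741243 = -1247081)
√(t + l(1561)) = √(-1247081 + 1561²) = √(-1247081 + 2436721) = √1189640 = 2*√297410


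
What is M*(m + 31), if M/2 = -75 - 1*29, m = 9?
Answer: -8320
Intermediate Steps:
M = -208 (M = 2*(-75 - 1*29) = 2*(-75 - 29) = 2*(-104) = -208)
M*(m + 31) = -208*(9 + 31) = -208*40 = -8320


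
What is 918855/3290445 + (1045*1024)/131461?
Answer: 387223071/45993109 ≈ 8.4192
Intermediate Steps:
918855/3290445 + (1045*1024)/131461 = 918855*(1/3290445) + 1070080*(1/131461) = 20419/73121 + 5120/629 = 387223071/45993109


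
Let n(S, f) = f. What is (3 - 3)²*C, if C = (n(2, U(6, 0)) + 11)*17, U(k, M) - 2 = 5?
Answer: 0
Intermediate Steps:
U(k, M) = 7 (U(k, M) = 2 + 5 = 7)
C = 306 (C = (7 + 11)*17 = 18*17 = 306)
(3 - 3)²*C = (3 - 3)²*306 = 0²*306 = 0*306 = 0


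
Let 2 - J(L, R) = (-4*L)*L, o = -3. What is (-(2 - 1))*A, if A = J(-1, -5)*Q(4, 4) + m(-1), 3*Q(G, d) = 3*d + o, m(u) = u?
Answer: -17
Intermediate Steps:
J(L, R) = 2 + 4*L² (J(L, R) = 2 - (-4*L)*L = 2 - (-4)*L² = 2 + 4*L²)
Q(G, d) = -1 + d (Q(G, d) = (3*d - 3)/3 = (-3 + 3*d)/3 = -1 + d)
A = 17 (A = (2 + 4*(-1)²)*(-1 + 4) - 1 = (2 + 4*1)*3 - 1 = (2 + 4)*3 - 1 = 6*3 - 1 = 18 - 1 = 17)
(-(2 - 1))*A = -(2 - 1)*17 = -1*1*17 = -1*17 = -17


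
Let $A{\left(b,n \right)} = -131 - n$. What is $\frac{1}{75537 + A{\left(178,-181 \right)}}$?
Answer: $\frac{1}{75587} \approx 1.323 \cdot 10^{-5}$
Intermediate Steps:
$\frac{1}{75537 + A{\left(178,-181 \right)}} = \frac{1}{75537 - -50} = \frac{1}{75537 + \left(-131 + 181\right)} = \frac{1}{75537 + 50} = \frac{1}{75587}$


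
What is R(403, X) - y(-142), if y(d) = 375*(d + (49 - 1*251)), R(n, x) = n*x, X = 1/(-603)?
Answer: 77786597/603 ≈ 1.2900e+5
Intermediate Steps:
X = -1/603 ≈ -0.0016584
y(d) = -75750 + 375*d (y(d) = 375*(d + (49 - 251)) = 375*(d - 202) = 375*(-202 + d) = -75750 + 375*d)
R(403, X) - y(-142) = 403*(-1/603) - (-75750 + 375*(-142)) = -403/603 - (-75750 - 53250) = -403/603 - 1*(-129000) = -403/603 + 129000 = 77786597/603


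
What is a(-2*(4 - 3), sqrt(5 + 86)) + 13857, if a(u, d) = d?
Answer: 13857 + sqrt(91) ≈ 13867.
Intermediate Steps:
a(-2*(4 - 3), sqrt(5 + 86)) + 13857 = sqrt(5 + 86) + 13857 = sqrt(91) + 13857 = 13857 + sqrt(91)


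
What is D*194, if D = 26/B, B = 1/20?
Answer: 100880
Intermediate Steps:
B = 1/20 ≈ 0.050000
D = 520 (D = 26/(1/20) = 26*20 = 520)
D*194 = 520*194 = 100880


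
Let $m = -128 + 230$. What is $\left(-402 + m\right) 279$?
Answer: $-83700$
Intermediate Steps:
$m = 102$
$\left(-402 + m\right) 279 = \left(-402 + 102\right) 279 = \left(-300\right) 279 = -83700$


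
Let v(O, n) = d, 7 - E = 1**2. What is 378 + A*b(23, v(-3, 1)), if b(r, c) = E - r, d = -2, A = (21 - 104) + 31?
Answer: 1262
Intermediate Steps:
A = -52 (A = -83 + 31 = -52)
E = 6 (E = 7 - 1*1**2 = 7 - 1*1 = 7 - 1 = 6)
v(O, n) = -2
b(r, c) = 6 - r
378 + A*b(23, v(-3, 1)) = 378 - 52*(6 - 1*23) = 378 - 52*(6 - 23) = 378 - 52*(-17) = 378 + 884 = 1262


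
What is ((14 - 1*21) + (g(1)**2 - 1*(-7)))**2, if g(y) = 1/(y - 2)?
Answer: 1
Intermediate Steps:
g(y) = 1/(-2 + y)
((14 - 1*21) + (g(1)**2 - 1*(-7)))**2 = ((14 - 1*21) + ((1/(-2 + 1))**2 - 1*(-7)))**2 = ((14 - 21) + ((1/(-1))**2 + 7))**2 = (-7 + ((-1)**2 + 7))**2 = (-7 + (1 + 7))**2 = (-7 + 8)**2 = 1**2 = 1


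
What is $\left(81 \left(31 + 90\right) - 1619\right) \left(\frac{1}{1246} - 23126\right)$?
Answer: $- \frac{117882144545}{623} \approx -1.8922 \cdot 10^{8}$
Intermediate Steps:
$\left(81 \left(31 + 90\right) - 1619\right) \left(\frac{1}{1246} - 23126\right) = \left(81 \cdot 121 - 1619\right) \left(\frac{1}{1246} - 23126\right) = \left(9801 - 1619\right) \left(- \frac{28814995}{1246}\right) = 8182 \left(- \frac{28814995}{1246}\right) = - \frac{117882144545}{623}$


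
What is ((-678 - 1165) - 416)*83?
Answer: -187497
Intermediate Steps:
((-678 - 1165) - 416)*83 = (-1843 - 416)*83 = -2259*83 = -187497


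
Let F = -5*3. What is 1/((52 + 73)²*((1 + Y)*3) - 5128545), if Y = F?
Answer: -1/5784795 ≈ -1.7287e-7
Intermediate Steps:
F = -15
Y = -15
1/((52 + 73)²*((1 + Y)*3) - 5128545) = 1/((52 + 73)²*((1 - 15)*3) - 5128545) = 1/(125²*(-14*3) - 5128545) = 1/(15625*(-42) - 5128545) = 1/(-656250 - 5128545) = 1/(-5784795) = -1/5784795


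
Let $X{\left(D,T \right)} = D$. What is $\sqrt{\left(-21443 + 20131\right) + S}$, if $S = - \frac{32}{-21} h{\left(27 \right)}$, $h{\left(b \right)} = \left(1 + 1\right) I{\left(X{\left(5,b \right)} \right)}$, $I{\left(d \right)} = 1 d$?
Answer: $\frac{4 i \sqrt{35742}}{21} \approx 36.011 i$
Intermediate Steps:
$I{\left(d \right)} = d$
$h{\left(b \right)} = 10$ ($h{\left(b \right)} = \left(1 + 1\right) 5 = 2 \cdot 5 = 10$)
$S = \frac{320}{21}$ ($S = - \frac{32}{-21} \cdot 10 = \left(-32\right) \left(- \frac{1}{21}\right) 10 = \frac{32}{21} \cdot 10 = \frac{320}{21} \approx 15.238$)
$\sqrt{\left(-21443 + 20131\right) + S} = \sqrt{\left(-21443 + 20131\right) + \frac{320}{21}} = \sqrt{-1312 + \frac{320}{21}} = \sqrt{- \frac{27232}{21}} = \frac{4 i \sqrt{35742}}{21}$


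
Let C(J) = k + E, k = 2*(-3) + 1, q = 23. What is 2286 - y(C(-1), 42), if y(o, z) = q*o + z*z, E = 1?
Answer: 614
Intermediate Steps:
k = -5 (k = -6 + 1 = -5)
C(J) = -4 (C(J) = -5 + 1 = -4)
y(o, z) = z² + 23*o (y(o, z) = 23*o + z*z = 23*o + z² = z² + 23*o)
2286 - y(C(-1), 42) = 2286 - (42² + 23*(-4)) = 2286 - (1764 - 92) = 2286 - 1*1672 = 2286 - 1672 = 614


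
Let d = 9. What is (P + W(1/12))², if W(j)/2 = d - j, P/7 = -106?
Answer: 18879025/36 ≈ 5.2442e+5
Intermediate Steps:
P = -742 (P = 7*(-106) = -742)
W(j) = 18 - 2*j (W(j) = 2*(9 - j) = 18 - 2*j)
(P + W(1/12))² = (-742 + (18 - 2/12))² = (-742 + (18 - 2*1/12))² = (-742 + (18 - ⅙))² = (-742 + 107/6)² = (-4345/6)² = 18879025/36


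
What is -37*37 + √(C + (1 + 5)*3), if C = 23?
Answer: -1369 + √41 ≈ -1362.6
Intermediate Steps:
-37*37 + √(C + (1 + 5)*3) = -37*37 + √(23 + (1 + 5)*3) = -1369 + √(23 + 6*3) = -1369 + √(23 + 18) = -1369 + √41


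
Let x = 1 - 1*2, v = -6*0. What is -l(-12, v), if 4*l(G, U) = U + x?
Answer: 1/4 ≈ 0.25000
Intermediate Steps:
v = 0
x = -1 (x = 1 - 2 = -1)
l(G, U) = -1/4 + U/4 (l(G, U) = (U - 1)/4 = (-1 + U)/4 = -1/4 + U/4)
-l(-12, v) = -(-1/4 + (1/4)*0) = -(-1/4 + 0) = -1*(-1/4) = 1/4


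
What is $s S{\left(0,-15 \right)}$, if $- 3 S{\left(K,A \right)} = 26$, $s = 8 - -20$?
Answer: $- \frac{728}{3} \approx -242.67$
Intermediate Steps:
$s = 28$ ($s = 8 + 20 = 28$)
$S{\left(K,A \right)} = - \frac{26}{3}$ ($S{\left(K,A \right)} = \left(- \frac{1}{3}\right) 26 = - \frac{26}{3}$)
$s S{\left(0,-15 \right)} = 28 \left(- \frac{26}{3}\right) = - \frac{728}{3}$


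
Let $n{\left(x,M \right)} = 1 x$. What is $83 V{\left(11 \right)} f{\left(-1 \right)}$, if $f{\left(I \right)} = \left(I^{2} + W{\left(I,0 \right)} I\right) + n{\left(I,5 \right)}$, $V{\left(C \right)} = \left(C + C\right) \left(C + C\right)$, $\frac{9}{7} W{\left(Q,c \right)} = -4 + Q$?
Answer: $\frac{1406020}{9} \approx 1.5622 \cdot 10^{5}$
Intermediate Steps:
$n{\left(x,M \right)} = x$
$W{\left(Q,c \right)} = - \frac{28}{9} + \frac{7 Q}{9}$ ($W{\left(Q,c \right)} = \frac{7 \left(-4 + Q\right)}{9} = - \frac{28}{9} + \frac{7 Q}{9}$)
$V{\left(C \right)} = 4 C^{2}$ ($V{\left(C \right)} = 2 C 2 C = 4 C^{2}$)
$f{\left(I \right)} = I + I^{2} + I \left(- \frac{28}{9} + \frac{7 I}{9}\right)$ ($f{\left(I \right)} = \left(I^{2} + \left(- \frac{28}{9} + \frac{7 I}{9}\right) I\right) + I = \left(I^{2} + I \left(- \frac{28}{9} + \frac{7 I}{9}\right)\right) + I = I + I^{2} + I \left(- \frac{28}{9} + \frac{7 I}{9}\right)$)
$83 V{\left(11 \right)} f{\left(-1 \right)} = 83 \cdot 4 \cdot 11^{2} \cdot \frac{1}{9} \left(-1\right) \left(-19 + 16 \left(-1\right)\right) = 83 \cdot 4 \cdot 121 \cdot \frac{1}{9} \left(-1\right) \left(-19 - 16\right) = 83 \cdot 484 \cdot \frac{1}{9} \left(-1\right) \left(-35\right) = 40172 \cdot \frac{35}{9} = \frac{1406020}{9}$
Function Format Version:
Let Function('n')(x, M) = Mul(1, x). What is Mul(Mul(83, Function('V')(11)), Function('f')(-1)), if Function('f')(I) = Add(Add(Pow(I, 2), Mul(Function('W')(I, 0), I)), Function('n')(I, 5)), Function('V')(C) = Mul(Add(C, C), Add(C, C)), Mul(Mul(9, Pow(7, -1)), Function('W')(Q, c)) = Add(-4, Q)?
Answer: Rational(1406020, 9) ≈ 1.5622e+5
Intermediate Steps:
Function('n')(x, M) = x
Function('W')(Q, c) = Add(Rational(-28, 9), Mul(Rational(7, 9), Q)) (Function('W')(Q, c) = Mul(Rational(7, 9), Add(-4, Q)) = Add(Rational(-28, 9), Mul(Rational(7, 9), Q)))
Function('V')(C) = Mul(4, Pow(C, 2)) (Function('V')(C) = Mul(Mul(2, C), Mul(2, C)) = Mul(4, Pow(C, 2)))
Function('f')(I) = Add(I, Pow(I, 2), Mul(I, Add(Rational(-28, 9), Mul(Rational(7, 9), I)))) (Function('f')(I) = Add(Add(Pow(I, 2), Mul(Add(Rational(-28, 9), Mul(Rational(7, 9), I)), I)), I) = Add(Add(Pow(I, 2), Mul(I, Add(Rational(-28, 9), Mul(Rational(7, 9), I)))), I) = Add(I, Pow(I, 2), Mul(I, Add(Rational(-28, 9), Mul(Rational(7, 9), I)))))
Mul(Mul(83, Function('V')(11)), Function('f')(-1)) = Mul(Mul(83, Mul(4, Pow(11, 2))), Mul(Rational(1, 9), -1, Add(-19, Mul(16, -1)))) = Mul(Mul(83, Mul(4, 121)), Mul(Rational(1, 9), -1, Add(-19, -16))) = Mul(Mul(83, 484), Mul(Rational(1, 9), -1, -35)) = Mul(40172, Rational(35, 9)) = Rational(1406020, 9)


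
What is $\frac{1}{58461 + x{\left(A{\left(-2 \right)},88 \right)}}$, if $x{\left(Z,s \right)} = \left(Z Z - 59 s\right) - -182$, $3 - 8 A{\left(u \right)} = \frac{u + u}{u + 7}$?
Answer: $\frac{1600}{85521961} \approx 1.8709 \cdot 10^{-5}$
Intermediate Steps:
$A{\left(u \right)} = \frac{3}{8} - \frac{u}{4 \left(7 + u\right)}$ ($A{\left(u \right)} = \frac{3}{8} - \frac{\left(u + u\right) \frac{1}{u + 7}}{8} = \frac{3}{8} - \frac{2 u \frac{1}{7 + u}}{8} = \frac{3}{8} - \frac{u}{4 \left(7 + u\right)}$)
$x{\left(Z,s \right)} = 182 + Z^{2} - 59 s$ ($x{\left(Z,s \right)} = \left(Z^{2} - 59 s\right) + 182 = 182 + Z^{2} - 59 s$)
$\frac{1}{58461 + x{\left(A{\left(-2 \right)},88 \right)}} = \frac{1}{58461 + \left(182 + \left(\frac{21 - 2}{8 \left(7 - 2\right)}\right)^{2} - 5192\right)} = \frac{1}{58461 + \left(182 + \left(\frac{1}{8} \cdot \frac{1}{5} \cdot 19\right)^{2} - 5192\right)} = \frac{1}{58461 + \left(182 + \left(\frac{19}{40}\right)^{2} - 5192\right)} = \frac{1}{58461 + \left(182 + \frac{361}{1600} - 5192\right)} = \frac{1}{58461 - \frac{8015639}{1600}} = \frac{1}{\frac{85521961}{1600}} = \frac{1600}{85521961}$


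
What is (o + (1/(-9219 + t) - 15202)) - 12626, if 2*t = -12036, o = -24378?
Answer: -795462823/15237 ≈ -52206.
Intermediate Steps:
t = -6018 (t = (½)*(-12036) = -6018)
(o + (1/(-9219 + t) - 15202)) - 12626 = (-24378 + (1/(-9219 - 6018) - 15202)) - 12626 = (-24378 + (1/(-15237) - 15202)) - 12626 = (-24378 + (-1/15237 - 15202)) - 12626 = (-24378 - 231632875/15237) - 12626 = -603080461/15237 - 12626 = -795462823/15237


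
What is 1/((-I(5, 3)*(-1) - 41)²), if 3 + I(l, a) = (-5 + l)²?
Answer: 1/1936 ≈ 0.00051653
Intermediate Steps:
I(l, a) = -3 + (-5 + l)²
1/((-I(5, 3)*(-1) - 41)²) = 1/((-(-3 + (-5 + 5)²)*(-1) - 41)²) = 1/((-(-3 + 0²)*(-1) - 41)²) = 1/((-(-3 + 0)*(-1) - 41)²) = 1/((-1*(-3)*(-1) - 41)²) = 1/((3*(-1) - 41)²) = 1/((-3 - 41)²) = 1/((-44)²) = 1/1936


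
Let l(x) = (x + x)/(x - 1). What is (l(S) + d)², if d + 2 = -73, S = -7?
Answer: 85849/16 ≈ 5365.6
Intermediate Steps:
l(x) = 2*x/(-1 + x) (l(x) = (2*x)/(-1 + x) = 2*x/(-1 + x))
d = -75 (d = -2 - 73 = -75)
(l(S) + d)² = (2*(-7)/(-1 - 7) - 75)² = (2*(-7)/(-8) - 75)² = (2*(-7)*(-⅛) - 75)² = (7/4 - 75)² = (-293/4)² = 85849/16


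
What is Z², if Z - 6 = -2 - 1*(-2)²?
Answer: 0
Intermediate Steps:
Z = 0 (Z = 6 + (-2 - 1*(-2)²) = 6 + (-2 - 1*4) = 6 + (-2 - 4) = 6 - 6 = 0)
Z² = 0² = 0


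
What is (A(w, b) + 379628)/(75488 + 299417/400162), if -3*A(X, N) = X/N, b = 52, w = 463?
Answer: 11849097941905/2356202820894 ≈ 5.0289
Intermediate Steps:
A(X, N) = -X/(3*N)
(A(w, b) + 379628)/(75488 + 299417/400162) = (-1/3*463/52 + 379628)/(75488 + 299417/400162) = (-1/3*463*1/52 + 379628)/(75488 + 299417*(1/400162)) = (-463/156 + 379628)/(75488 + 299417/400162) = 59221505/(156*(30207728473/400162)) = (59221505/156)*(400162/30207728473) = 11849097941905/2356202820894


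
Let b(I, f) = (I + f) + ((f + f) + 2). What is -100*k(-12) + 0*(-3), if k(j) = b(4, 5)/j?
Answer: 175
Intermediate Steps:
b(I, f) = 2 + I + 3*f (b(I, f) = (I + f) + (2*f + 2) = (I + f) + (2 + 2*f) = 2 + I + 3*f)
k(j) = 21/j (k(j) = (2 + 4 + 3*5)/j = (2 + 4 + 15)/j = 21/j)
-100*k(-12) + 0*(-3) = -2100/(-12) + 0*(-3) = -2100*(-1)/12 + 0 = -100*(-7/4) + 0 = 175 + 0 = 175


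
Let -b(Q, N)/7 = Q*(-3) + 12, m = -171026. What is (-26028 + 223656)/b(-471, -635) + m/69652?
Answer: -2578528301/115796450 ≈ -22.268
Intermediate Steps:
b(Q, N) = -84 + 21*Q (b(Q, N) = -7*(Q*(-3) + 12) = -7*(-3*Q + 12) = -7*(12 - 3*Q) = -84 + 21*Q)
(-26028 + 223656)/b(-471, -635) + m/69652 = (-26028 + 223656)/(-84 + 21*(-471)) - 171026/69652 = 197628/(-84 - 9891) - 171026*1/69652 = 197628/(-9975) - 85513/34826 = 197628*(-1/9975) - 85513/34826 = -65876/3325 - 85513/34826 = -2578528301/115796450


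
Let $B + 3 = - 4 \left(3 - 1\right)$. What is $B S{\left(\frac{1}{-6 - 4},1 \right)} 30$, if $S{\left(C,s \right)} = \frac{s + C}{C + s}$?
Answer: $-330$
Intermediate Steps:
$S{\left(C,s \right)} = 1$ ($S{\left(C,s \right)} = \frac{C + s}{C + s} = 1$)
$B = -11$ ($B = -3 - 4 \left(3 - 1\right) = -3 - 8 = -11$)
$B S{\left(\frac{1}{-6 - 4},1 \right)} 30 = \left(-11\right) 1 \cdot 30 = \left(-11\right) 30 = -330$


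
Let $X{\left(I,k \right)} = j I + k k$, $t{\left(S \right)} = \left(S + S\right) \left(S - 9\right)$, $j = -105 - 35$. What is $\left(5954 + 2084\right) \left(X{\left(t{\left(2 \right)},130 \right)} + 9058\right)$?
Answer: $240159364$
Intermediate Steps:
$j = -140$
$t{\left(S \right)} = 2 S \left(-9 + S\right)$
$X{\left(I,k \right)} = k^{2} - 140 I$ ($X{\left(I,k \right)} = - 140 I + k k = - 140 I + k^{2} = k^{2} - 140 I$)
$\left(5954 + 2084\right) \left(X{\left(t{\left(2 \right)},130 \right)} + 9058\right) = \left(5954 + 2084\right) \left(\left(130^{2} - 140 \cdot 2 \cdot 2 \left(-9 + 2\right)\right) + 9058\right) = 8038 \left(\left(16900 - 140 \cdot 2 \cdot 2 \left(-7\right)\right) + 9058\right) = 8038 \left(\left(16900 - -3920\right) + 9058\right) = 8038 \left(\left(16900 + 3920\right) + 9058\right) = 8038 \left(20820 + 9058\right) = 8038 \cdot 29878 = 240159364$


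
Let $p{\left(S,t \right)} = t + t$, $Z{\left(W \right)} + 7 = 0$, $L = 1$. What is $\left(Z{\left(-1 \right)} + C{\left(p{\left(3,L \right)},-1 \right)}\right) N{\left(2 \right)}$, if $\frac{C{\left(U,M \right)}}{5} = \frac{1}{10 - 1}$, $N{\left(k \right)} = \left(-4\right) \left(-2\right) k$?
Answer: $- \frac{928}{9} \approx -103.11$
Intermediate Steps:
$N{\left(k \right)} = 8 k$
$Z{\left(W \right)} = -7$ ($Z{\left(W \right)} = -7 + 0 = -7$)
$p{\left(S,t \right)} = 2 t$
$C{\left(U,M \right)} = \frac{5}{9}$ ($C{\left(U,M \right)} = \frac{5}{10 - 1} = \frac{5}{9}$)
$\left(Z{\left(-1 \right)} + C{\left(p{\left(3,L \right)},-1 \right)}\right) N{\left(2 \right)} = \left(-7 + \frac{5}{9}\right) 8 \cdot 2 = \left(- \frac{58}{9}\right) 16 = - \frac{928}{9}$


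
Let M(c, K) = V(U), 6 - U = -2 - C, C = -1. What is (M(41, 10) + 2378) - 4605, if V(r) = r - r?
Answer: -2227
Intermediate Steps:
U = 7 (U = 6 - (-2 - 1*(-1)) = 6 - (-2 + 1) = 6 - 1*(-1) = 6 + 1 = 7)
V(r) = 0
M(c, K) = 0
(M(41, 10) + 2378) - 4605 = (0 + 2378) - 4605 = 2378 - 4605 = -2227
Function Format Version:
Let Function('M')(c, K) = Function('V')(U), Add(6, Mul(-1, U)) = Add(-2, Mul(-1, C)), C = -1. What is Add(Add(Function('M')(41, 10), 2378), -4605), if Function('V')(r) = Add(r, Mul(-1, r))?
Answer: -2227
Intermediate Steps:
U = 7 (U = Add(6, Mul(-1, Add(-2, Mul(-1, -1)))) = Add(6, Mul(-1, Add(-2, 1))) = Add(6, Mul(-1, -1)) = Add(6, 1) = 7)
Function('V')(r) = 0
Function('M')(c, K) = 0
Add(Add(Function('M')(41, 10), 2378), -4605) = Add(Add(0, 2378), -4605) = Add(2378, -4605) = -2227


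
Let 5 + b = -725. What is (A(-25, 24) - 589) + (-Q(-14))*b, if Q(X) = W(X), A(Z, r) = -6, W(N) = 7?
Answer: 4515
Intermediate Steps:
b = -730 (b = -5 - 725 = -730)
Q(X) = 7
(A(-25, 24) - 589) + (-Q(-14))*b = (-6 - 589) - 1*7*(-730) = -595 - 7*(-730) = -595 + 5110 = 4515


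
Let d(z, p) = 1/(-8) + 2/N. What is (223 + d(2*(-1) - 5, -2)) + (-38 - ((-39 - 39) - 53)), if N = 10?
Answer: 12643/40 ≈ 316.08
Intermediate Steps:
d(z, p) = 3/40 (d(z, p) = 1/(-8) + 2/10 = 1*(-1/8) + 2*(1/10) = -1/8 + 1/5 = 3/40)
(223 + d(2*(-1) - 5, -2)) + (-38 - ((-39 - 39) - 53)) = (223 + 3/40) + (-38 - ((-39 - 39) - 53)) = 8923/40 + (-38 - (-78 - 53)) = 8923/40 + (-38 - 1*(-131)) = 8923/40 + (-38 + 131) = 8923/40 + 93 = 12643/40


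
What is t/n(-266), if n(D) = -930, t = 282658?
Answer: -4559/15 ≈ -303.93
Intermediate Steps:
t/n(-266) = 282658/(-930) = 282658*(-1/930) = -4559/15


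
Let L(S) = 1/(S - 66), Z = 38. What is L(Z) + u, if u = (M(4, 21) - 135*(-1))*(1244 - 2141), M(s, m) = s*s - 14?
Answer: -3440893/28 ≈ -1.2289e+5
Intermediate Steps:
L(S) = 1/(-66 + S)
M(s, m) = -14 + s² (M(s, m) = s² - 14 = -14 + s²)
u = -122889 (u = ((-14 + 4²) - 135*(-1))*(1244 - 2141) = ((-14 + 16) + 135)*(-897) = (2 + 135)*(-897) = 137*(-897) = -122889)
L(Z) + u = 1/(-66 + 38) - 122889 = 1/(-28) - 122889 = -1/28 - 122889 = -3440893/28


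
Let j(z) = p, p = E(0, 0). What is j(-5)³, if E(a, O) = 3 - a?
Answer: 27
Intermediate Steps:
p = 3 (p = 3 - 1*0 = 3 + 0 = 3)
j(z) = 3
j(-5)³ = 3³ = 27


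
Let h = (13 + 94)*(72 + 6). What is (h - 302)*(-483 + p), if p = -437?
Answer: -7400480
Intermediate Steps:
h = 8346 (h = 107*78 = 8346)
(h - 302)*(-483 + p) = (8346 - 302)*(-483 - 437) = 8044*(-920) = -7400480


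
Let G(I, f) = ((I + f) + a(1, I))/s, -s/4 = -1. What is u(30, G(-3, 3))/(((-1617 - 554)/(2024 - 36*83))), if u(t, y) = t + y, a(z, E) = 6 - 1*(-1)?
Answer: 30607/2171 ≈ 14.098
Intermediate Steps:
a(z, E) = 7 (a(z, E) = 6 + 1 = 7)
s = 4 (s = -4*(-1) = 4)
G(I, f) = 7/4 + I/4 + f/4 (G(I, f) = ((I + f) + 7)/4 = (7 + I + f)*(1/4) = 7/4 + I/4 + f/4)
u(30, G(-3, 3))/(((-1617 - 554)/(2024 - 36*83))) = (30 + (7/4 + (1/4)*(-3) + (1/4)*3))/(((-1617 - 554)/(2024 - 36*83))) = (30 + (7/4 - 3/4 + 3/4))/((-2171/(2024 - 2988))) = (30 + 7/4)/((-2171/(-964))) = 127/(4*((-2171*(-1/964)))) = 127/(4*(2171/964)) = (127/4)*(964/2171) = 30607/2171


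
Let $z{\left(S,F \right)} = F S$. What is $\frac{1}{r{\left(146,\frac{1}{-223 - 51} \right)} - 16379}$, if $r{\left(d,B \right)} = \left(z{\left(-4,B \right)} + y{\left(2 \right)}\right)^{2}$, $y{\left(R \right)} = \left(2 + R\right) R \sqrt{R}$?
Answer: $- \frac{5724826816535}{93034159337011313} - \frac{82283296 \sqrt{2}}{93034159337011313} \approx -6.1536 \cdot 10^{-5}$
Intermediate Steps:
$y{\left(R \right)} = R^{\frac{3}{2}} \left(2 + R\right)$ ($y{\left(R \right)} = \left(2 + R\right) R^{\frac{3}{2}} = R^{\frac{3}{2}} \left(2 + R\right)$)
$r{\left(d,B \right)} = \left(- 4 B + 8 \sqrt{2}\right)^{2}$ ($r{\left(d,B \right)} = \left(B \left(-4\right) + 2^{\frac{3}{2}} \left(2 + 2\right)\right)^{2} = \left(- 4 B + 2 \sqrt{2} \cdot 4\right)^{2} = \left(- 4 B + 8 \sqrt{2}\right)^{2}$)
$\frac{1}{r{\left(146,\frac{1}{-223 - 51} \right)} - 16379} = \frac{1}{16 \left(- \frac{1}{-223 - 51} + 2 \sqrt{2}\right)^{2} - 16379} = \frac{1}{16 \left(- \frac{1}{-274} + 2 \sqrt{2}\right)^{2} - 16379} = \frac{1}{16 \left(\left(-1\right) \left(- \frac{1}{274}\right) + 2 \sqrt{2}\right)^{2} - 16379} = \frac{1}{16 \left(\frac{1}{274} + 2 \sqrt{2}\right)^{2} - 16379} = \frac{1}{-16379 + 16 \left(\frac{1}{274} + 2 \sqrt{2}\right)^{2}}$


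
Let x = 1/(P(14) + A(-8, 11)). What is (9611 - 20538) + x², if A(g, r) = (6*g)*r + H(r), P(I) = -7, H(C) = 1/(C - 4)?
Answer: -153169615823/14017536 ≈ -10927.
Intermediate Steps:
H(C) = 1/(-4 + C)
A(g, r) = 1/(-4 + r) + 6*g*r (A(g, r) = (6*g)*r + 1/(-4 + r) = 6*g*r + 1/(-4 + r) = 1/(-4 + r) + 6*g*r)
x = -7/3744 (x = 1/(-7 + (1 + 6*(-8)*11*(-4 + 11))/(-4 + 11)) = 1/(-7 + (1 + 6*(-8)*11*7)/7) = 1/(-7 + (1 - 3696)/7) = 1/(-7 + (⅐)*(-3695)) = 1/(-7 - 3695/7) = 1/(-3744/7) = -7/3744 ≈ -0.0018697)
(9611 - 20538) + x² = (9611 - 20538) + (-7/3744)² = -10927 + 49/14017536 = -153169615823/14017536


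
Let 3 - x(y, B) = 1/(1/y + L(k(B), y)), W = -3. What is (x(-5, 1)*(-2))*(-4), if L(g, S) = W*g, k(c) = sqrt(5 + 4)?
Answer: 572/23 ≈ 24.870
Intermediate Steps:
k(c) = 3 (k(c) = sqrt(9) = 3)
L(g, S) = -3*g
x(y, B) = 3 - 1/(-9 + 1/y) (x(y, B) = 3 - 1/(1/y - 3*3) = 3 - 1/(1/y - 9) = 3 - 1/(-9 + 1/y))
(x(-5, 1)*(-2))*(-4) = (((-3 + 28*(-5))/(-1 + 9*(-5)))*(-2))*(-4) = (((-3 - 140)/(-1 - 45))*(-2))*(-4) = ((-143/(-46))*(-2))*(-4) = (-1/46*(-143)*(-2))*(-4) = ((143/46)*(-2))*(-4) = -143/23*(-4) = 572/23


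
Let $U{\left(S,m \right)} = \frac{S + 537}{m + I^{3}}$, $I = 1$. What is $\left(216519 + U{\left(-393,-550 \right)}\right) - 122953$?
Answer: $\frac{5707510}{61} \approx 93566.0$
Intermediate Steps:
$U{\left(S,m \right)} = \frac{537 + S}{1 + m}$ ($U{\left(S,m \right)} = \frac{S + 537}{m + 1^{3}} = \frac{537 + S}{m + 1} = \frac{537 + S}{1 + m}$)
$\left(216519 + U{\left(-393,-550 \right)}\right) - 122953 = \left(216519 + \frac{537 - 393}{1 - 550}\right) - 122953 = \left(216519 + \frac{1}{-549} \cdot 144\right) - 122953 = \left(216519 - \frac{16}{61}\right) - 122953 = \frac{13207643}{61} - 122953 = \frac{5707510}{61}$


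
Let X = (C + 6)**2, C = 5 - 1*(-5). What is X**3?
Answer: 16777216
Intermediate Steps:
C = 10 (C = 5 + 5 = 10)
X = 256 (X = (10 + 6)**2 = 16**2 = 256)
X**3 = 256**3 = 16777216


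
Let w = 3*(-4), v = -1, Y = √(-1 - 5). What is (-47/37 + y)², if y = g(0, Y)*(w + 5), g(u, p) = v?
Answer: 44944/1369 ≈ 32.830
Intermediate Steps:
Y = I*√6 (Y = √(-6) = I*√6 ≈ 2.4495*I)
g(u, p) = -1
w = -12
y = 7 (y = -(-12 + 5) = -1*(-7) = 7)
(-47/37 + y)² = (-47/37 + 7)² = (212/37)² = 44944/1369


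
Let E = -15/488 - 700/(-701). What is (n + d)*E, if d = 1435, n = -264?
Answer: 387700535/342088 ≈ 1133.3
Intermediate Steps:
E = 331085/342088 (E = -15*1/488 - 700*(-1/701) = -15/488 + 700/701 = 331085/342088 ≈ 0.96784)
(n + d)*E = (-264 + 1435)*(331085/342088) = 1171*(331085/342088) = 387700535/342088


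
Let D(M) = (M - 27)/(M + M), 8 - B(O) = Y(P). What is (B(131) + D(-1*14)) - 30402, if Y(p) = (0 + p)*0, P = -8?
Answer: -850991/28 ≈ -30393.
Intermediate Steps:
Y(p) = 0 (Y(p) = p*0 = 0)
B(O) = 8 (B(O) = 8 - 1*0 = 8 + 0 = 8)
D(M) = (-27 + M)/(2*M) (D(M) = (-27 + M)/((2*M)) = (-27 + M)*(1/(2*M)) = (-27 + M)/(2*M))
(B(131) + D(-1*14)) - 30402 = (8 + (-27 - 1*14)/(2*((-1*14)))) - 30402 = (8 + (½)*(-27 - 14)/(-14)) - 30402 = (8 + (½)*(-1/14)*(-41)) - 30402 = (8 + 41/28) - 30402 = 265/28 - 30402 = -850991/28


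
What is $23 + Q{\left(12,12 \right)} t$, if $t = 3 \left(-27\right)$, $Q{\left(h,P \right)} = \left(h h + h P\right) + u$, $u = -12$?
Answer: $-22333$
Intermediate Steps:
$Q{\left(h,P \right)} = -12 + h^{2} + P h$ ($Q{\left(h,P \right)} = \left(h h + h P\right) - 12 = \left(h^{2} + P h\right) - 12 = -12 + h^{2} + P h$)
$t = -81$
$23 + Q{\left(12,12 \right)} t = 23 + \left(-12 + 12^{2} + 12 \cdot 12\right) \left(-81\right) = 23 + \left(-12 + 144 + 144\right) \left(-81\right) = 23 + 276 \left(-81\right) = 23 - 22356 = -22333$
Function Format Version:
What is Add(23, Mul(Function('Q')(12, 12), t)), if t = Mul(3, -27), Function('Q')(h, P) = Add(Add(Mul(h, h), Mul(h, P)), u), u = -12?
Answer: -22333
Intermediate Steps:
Function('Q')(h, P) = Add(-12, Pow(h, 2), Mul(P, h)) (Function('Q')(h, P) = Add(Add(Mul(h, h), Mul(h, P)), -12) = Add(Add(Pow(h, 2), Mul(P, h)), -12) = Add(-12, Pow(h, 2), Mul(P, h)))
t = -81
Add(23, Mul(Function('Q')(12, 12), t)) = Add(23, Mul(Add(-12, Pow(12, 2), Mul(12, 12)), -81)) = Add(23, Mul(Add(-12, 144, 144), -81)) = Add(23, Mul(276, -81)) = Add(23, -22356) = -22333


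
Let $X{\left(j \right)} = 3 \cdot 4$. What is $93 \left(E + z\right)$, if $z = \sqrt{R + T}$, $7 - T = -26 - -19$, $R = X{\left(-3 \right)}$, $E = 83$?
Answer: $7719 + 93 \sqrt{26} \approx 8193.2$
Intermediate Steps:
$X{\left(j \right)} = 12$
$R = 12$
$T = 14$ ($T = 7 - \left(-26 - -19\right) = 7 - \left(-26 + 19\right) = 7 - -7 = 7 + 7 = 14$)
$z = \sqrt{26}$ ($z = \sqrt{12 + 14} = \sqrt{26} \approx 5.099$)
$93 \left(E + z\right) = 93 \left(83 + \sqrt{26}\right) = 7719 + 93 \sqrt{26}$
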